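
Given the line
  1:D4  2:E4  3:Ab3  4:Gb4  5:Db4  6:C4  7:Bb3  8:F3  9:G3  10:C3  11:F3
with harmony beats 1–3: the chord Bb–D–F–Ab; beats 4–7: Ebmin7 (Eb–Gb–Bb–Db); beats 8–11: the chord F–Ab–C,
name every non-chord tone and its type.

The harmony at that moment is Bb dominant seventh chord (Bb, D, F, Ab); E4 is not a chord tone.
It is approached by step up from D4 and left by leap down to Ab3.
Step in, leap out — an escape tone.
The harmony at that moment is Eb minor seventh chord (Eb, Gb, Bb, Db); C4 is not a chord tone.
It is approached by step down from Db4 and left by step down to Bb3.
Step in, step out in the same direction — a passing tone.
The harmony at that moment is F minor triad (F, Ab, C); G3 is not a chord tone.
It is approached by step up from F3 and left by leap down to C3.
Step in, leap out — an escape tone.

E4 (beat 2) — escape tone; C4 (beat 6) — passing tone; G3 (beat 9) — escape tone.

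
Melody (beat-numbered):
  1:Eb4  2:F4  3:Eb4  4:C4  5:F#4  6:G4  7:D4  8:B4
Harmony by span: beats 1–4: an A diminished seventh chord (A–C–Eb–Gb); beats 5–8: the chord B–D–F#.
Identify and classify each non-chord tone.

F4 (beat 2) — neighbor tone; G4 (beat 6) — escape tone.

The harmony at that moment is A diminished seventh chord (A, C, Eb, Gb); F4 is not a chord tone.
It is approached by step up from Eb4 and left by step down to Eb4.
Step away and step back to the same note — a neighbor tone (upper neighbor).
The harmony at that moment is B minor triad (B, D, F#); G4 is not a chord tone.
It is approached by step up from F#4 and left by leap down to D4.
Step in, leap out — an escape tone.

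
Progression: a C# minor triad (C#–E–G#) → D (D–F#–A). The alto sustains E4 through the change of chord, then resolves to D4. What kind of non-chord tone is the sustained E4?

E4 is a suspension.

The harmony at that moment is D major triad (D, F#, A); E4 is not a chord tone.
It is held over (the same pitch as the preceding E4) and left by step down to D4.
Held over from the previous chord and resolving down by step — a suspension.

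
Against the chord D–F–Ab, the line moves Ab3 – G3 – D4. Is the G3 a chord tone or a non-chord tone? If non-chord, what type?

The harmony at that moment is D diminished triad (D, F, Ab); G3 is not a chord tone.
It is approached by step down from Ab3 and left by leap up to D4.
Step in, leap out — an escape tone.

Non-chord tone — an escape tone.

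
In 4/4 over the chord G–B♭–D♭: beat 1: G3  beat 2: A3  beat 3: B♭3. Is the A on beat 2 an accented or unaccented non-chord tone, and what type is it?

The harmony at that moment is G diminished triad (G, B♭, D♭); A3 is not a chord tone.
It is approached by step up from G3 and left by step up to B♭3.
Step in, step out in the same direction — a passing tone.
It falls on a weak beat, so it is unaccented.

Unaccented passing tone.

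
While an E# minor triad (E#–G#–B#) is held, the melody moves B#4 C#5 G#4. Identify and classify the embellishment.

The harmony at that moment is E# minor triad (E#, G#, B#); C#5 is not a chord tone.
It is approached by step up from B#4 and left by leap down to G#4.
Step in, leap out — an escape tone.

C#5 is an escape tone.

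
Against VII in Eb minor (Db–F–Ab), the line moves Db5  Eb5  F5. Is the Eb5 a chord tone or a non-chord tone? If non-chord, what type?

The harmony at that moment is Db major triad (Db, F, Ab); Eb5 is not a chord tone.
It is approached by step up from Db5 and left by step up to F5.
Step in, step out in the same direction — a passing tone.

Non-chord tone — a passing tone.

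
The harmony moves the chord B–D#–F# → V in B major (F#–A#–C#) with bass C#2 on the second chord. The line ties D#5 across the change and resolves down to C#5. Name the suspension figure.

At the second chord the bass is C#2. The suspended D#5 lies a ninth above the bass; after resolving down by step to C#5, the interval above the bass becomes an octave.
Suspension figures are named by those two intervals: 9–8.

9–8 suspension.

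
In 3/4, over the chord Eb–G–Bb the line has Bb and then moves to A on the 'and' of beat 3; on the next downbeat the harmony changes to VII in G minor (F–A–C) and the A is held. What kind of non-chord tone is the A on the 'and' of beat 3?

Anticipation.

The harmony at that moment is Eb major triad (Eb, G, Bb); A is not a chord tone.
It is approached by step down from Bb and then sustained as the same pitch into the next harmony.
Arriving early and becoming a chord tone when the harmony changes — an anticipation.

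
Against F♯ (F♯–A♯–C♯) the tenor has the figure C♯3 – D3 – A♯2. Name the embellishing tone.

The harmony at that moment is F♯ major triad (F♯, A♯, C♯); D3 is not a chord tone.
It is approached by step up from C♯3 and left by leap down to A♯2.
Step in, leap out — an escape tone.

D3 is an escape tone.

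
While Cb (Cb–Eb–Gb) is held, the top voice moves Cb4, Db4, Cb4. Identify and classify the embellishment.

Db4 is a neighbor tone.

The harmony at that moment is Cb major triad (Cb, Eb, Gb); Db4 is not a chord tone.
It is approached by step up from Cb4 and left by step down to Cb4.
Step away and step back to the same note — a neighbor tone (upper neighbor).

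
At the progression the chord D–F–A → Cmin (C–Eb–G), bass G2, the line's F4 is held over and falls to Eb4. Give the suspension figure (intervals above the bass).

At the second chord the bass is G2. The suspended F4 lies a seventh above the bass; after resolving down by step to Eb4, the interval above the bass becomes a sixth.
Suspension figures are named by those two intervals: 7–6.

7–6 suspension.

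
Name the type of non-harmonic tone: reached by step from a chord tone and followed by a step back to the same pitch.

Approach: by step. Departure: by step in the opposite direction, back to the starting pitch.
Stepwise on both sides but reversing to return to the same chord tone — a neighbor tone. (Had it continued onward in the same direction it would be a passing tone instead.)

Neighbor tone.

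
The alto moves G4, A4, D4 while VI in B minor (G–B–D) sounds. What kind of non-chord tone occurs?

A4 is an escape tone.

The harmony at that moment is G major triad (G, B, D); A4 is not a chord tone.
It is approached by step up from G4 and left by leap down to D4.
Step in, leap out — an escape tone.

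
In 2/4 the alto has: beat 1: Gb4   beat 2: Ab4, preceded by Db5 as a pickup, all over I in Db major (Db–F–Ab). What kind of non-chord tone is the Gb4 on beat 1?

Appoggiatura.

The harmony at that moment is Db major triad (Db, F, Ab); Gb4 is not a chord tone.
It is approached by leap down from Db5 and left by step up to Ab4.
Leap in, step out, metrically accented — an appoggiatura.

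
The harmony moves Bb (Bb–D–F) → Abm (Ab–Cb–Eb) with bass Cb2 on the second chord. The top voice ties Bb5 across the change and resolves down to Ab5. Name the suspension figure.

At the second chord the bass is Cb2. The suspended Bb5 lies a seventh above the bass; after resolving down by step to Ab5, the interval above the bass becomes a sixth.
Suspension figures are named by those two intervals: 7–6.

7–6 suspension.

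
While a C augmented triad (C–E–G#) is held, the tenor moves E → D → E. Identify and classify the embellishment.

D is a neighbor tone.

The harmony at that moment is C augmented triad (C, E, G#); D is not a chord tone.
It is approached by step down from E and left by step up to E.
Step away and step back to the same note — a neighbor tone (lower neighbor).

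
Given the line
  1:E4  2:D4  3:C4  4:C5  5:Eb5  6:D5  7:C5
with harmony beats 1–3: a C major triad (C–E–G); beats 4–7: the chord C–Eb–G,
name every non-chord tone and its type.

D4 (beat 2) — passing tone; D5 (beat 6) — passing tone.

The harmony at that moment is C major triad (C, E, G); D4 is not a chord tone.
It is approached by step down from E4 and left by step down to C4.
Step in, step out in the same direction — a passing tone.
The harmony at that moment is C minor triad (C, Eb, G); D5 is not a chord tone.
It is approached by step down from Eb5 and left by step down to C5.
Step in, step out in the same direction — a passing tone.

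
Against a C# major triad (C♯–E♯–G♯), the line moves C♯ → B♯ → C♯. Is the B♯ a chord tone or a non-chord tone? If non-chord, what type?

The harmony at that moment is C♯ major triad (C♯, E♯, G♯); B♯ is not a chord tone.
It is approached by step down from C♯ and left by step up to C♯.
Step away and step back to the same note — a neighbor tone (lower neighbor).

Non-chord tone — a neighbor tone.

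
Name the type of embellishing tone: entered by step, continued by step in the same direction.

Passing tone.

Approach: by step. Departure: by step, continuing in the same direction.
Stepwise on both sides with no change of direction means the note fills in the space between two different chord tones — a passing tone. (Had it turned back to its starting note it would be a neighbor tone instead.)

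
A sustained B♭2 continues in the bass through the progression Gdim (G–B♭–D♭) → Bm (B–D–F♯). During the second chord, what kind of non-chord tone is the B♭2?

Pedal tone (pedal point).

The harmony at that moment is B minor triad (B, D, F♯); B♭2 is not a chord tone.
It is held over (the same pitch as the preceding B♭2) and then sustained as the same pitch into the next harmony.
Sustained through a change of harmony — a pedal tone.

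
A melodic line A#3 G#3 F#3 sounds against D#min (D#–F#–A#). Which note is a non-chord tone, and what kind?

G#3 is a passing tone.

The harmony at that moment is D# minor triad (D#, F#, A#); G#3 is not a chord tone.
It is approached by step down from A#3 and left by step down to F#3.
Step in, step out in the same direction — a passing tone.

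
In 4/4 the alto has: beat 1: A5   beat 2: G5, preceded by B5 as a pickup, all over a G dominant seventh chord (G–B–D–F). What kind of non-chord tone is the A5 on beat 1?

The harmony at that moment is G dominant seventh chord (G, B, D, F); A5 is not a chord tone.
It is approached by step down from B5 and left by step down to G5.
Step in, step out in the same direction — a passing tone.

Passing tone.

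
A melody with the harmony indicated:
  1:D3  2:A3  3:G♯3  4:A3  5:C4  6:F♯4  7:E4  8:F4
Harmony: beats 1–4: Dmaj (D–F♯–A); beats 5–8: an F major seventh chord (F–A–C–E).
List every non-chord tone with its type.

G♯3 (beat 3) — neighbor tone; F♯4 (beat 6) — appoggiatura.

The harmony at that moment is D major triad (D, F♯, A); G♯3 is not a chord tone.
It is approached by step down from A3 and left by step up to A3.
Step away and step back to the same note — a neighbor tone (lower neighbor).
The harmony at that moment is F major seventh chord (F, A, C, E); F♯4 is not a chord tone.
It is approached by leap up from C4 and left by step down to E4.
Leap in, step out — an appoggiatura.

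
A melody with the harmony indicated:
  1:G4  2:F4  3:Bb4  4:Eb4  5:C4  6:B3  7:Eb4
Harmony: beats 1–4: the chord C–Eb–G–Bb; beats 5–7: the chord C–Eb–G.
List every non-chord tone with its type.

The harmony at that moment is C minor seventh chord (C, Eb, G, Bb); F4 is not a chord tone.
It is approached by step down from G4 and left by leap up to Bb4.
Step in, leap out — an escape tone.
The harmony at that moment is C minor triad (C, Eb, G); B3 is not a chord tone.
It is approached by step down from C4 and left by leap up to Eb4.
Step in, leap out — an escape tone.

F4 (beat 2) — escape tone; B3 (beat 6) — escape tone.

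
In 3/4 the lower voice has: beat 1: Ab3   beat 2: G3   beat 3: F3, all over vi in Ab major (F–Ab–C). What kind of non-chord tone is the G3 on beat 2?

The harmony at that moment is F minor triad (F, Ab, C); G3 is not a chord tone.
It is approached by step down from Ab3 and left by step down to F3.
Step in, step out in the same direction — a passing tone.

Passing tone.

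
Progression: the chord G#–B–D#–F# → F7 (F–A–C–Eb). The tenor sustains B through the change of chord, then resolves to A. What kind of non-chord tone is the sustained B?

The harmony at that moment is F dominant seventh chord (F, A, C, Eb); B is not a chord tone.
It is held over (the same pitch as the preceding B) and left by step down to A.
Held over from the previous chord and resolving down by step — a suspension.

B is a suspension.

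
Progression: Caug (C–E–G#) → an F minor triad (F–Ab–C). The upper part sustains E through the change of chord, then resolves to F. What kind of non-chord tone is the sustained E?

E is a retardation.

The harmony at that moment is F minor triad (F, Ab, C); E is not a chord tone.
It is held over (the same pitch as the preceding E) and left by step up to F.
Held over from the previous chord and resolving up by step — a retardation.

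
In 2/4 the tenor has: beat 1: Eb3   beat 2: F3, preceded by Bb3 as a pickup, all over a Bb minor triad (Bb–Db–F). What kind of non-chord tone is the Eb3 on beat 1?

The harmony at that moment is Bb minor triad (Bb, Db, F); Eb3 is not a chord tone.
It is approached by leap down from Bb3 and left by step up to F3.
Leap in, step out, metrically accented — an appoggiatura.

Appoggiatura.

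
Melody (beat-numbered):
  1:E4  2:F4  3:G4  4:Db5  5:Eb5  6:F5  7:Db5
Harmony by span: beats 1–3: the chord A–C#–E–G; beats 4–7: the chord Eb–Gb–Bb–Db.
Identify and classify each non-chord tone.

The harmony at that moment is A dominant seventh chord (A, C#, E, G); F4 is not a chord tone.
It is approached by step up from E4 and left by step up to G4.
Step in, step out in the same direction — a passing tone.
The harmony at that moment is Eb minor seventh chord (Eb, Gb, Bb, Db); F5 is not a chord tone.
It is approached by step up from Eb5 and left by leap down to Db5.
Step in, leap out — an escape tone.

F4 (beat 2) — passing tone; F5 (beat 6) — escape tone.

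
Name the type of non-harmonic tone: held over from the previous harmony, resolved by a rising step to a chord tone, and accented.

Retardation.

Approach: by preparation — the pitch is first a chord tone, then held (tied or repeated) while the harmony changes under it. Departure: up by step. Metric position: strong.
A prepared dissonance that resolves upward by step — a retardation. (The same figure resolving downward would be a suspension.)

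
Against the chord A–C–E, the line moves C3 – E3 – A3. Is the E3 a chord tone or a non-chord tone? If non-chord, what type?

Chord tone (the fifth of A minor triad).

A minor triad contains A, C, E; E is the fifth, so it is a chord tone.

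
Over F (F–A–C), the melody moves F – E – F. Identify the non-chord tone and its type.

The harmony at that moment is F major triad (F, A, C); E is not a chord tone.
It is approached by step down from F and left by step up to F.
Step away and step back to the same note — a neighbor tone (lower neighbor).

E is a neighbor tone.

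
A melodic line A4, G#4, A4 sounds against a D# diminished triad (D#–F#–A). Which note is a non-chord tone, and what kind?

The harmony at that moment is D# diminished triad (D#, F#, A); G#4 is not a chord tone.
It is approached by step down from A4 and left by step up to A4.
Step away and step back to the same note — a neighbor tone (lower neighbor).

G#4 is a neighbor tone.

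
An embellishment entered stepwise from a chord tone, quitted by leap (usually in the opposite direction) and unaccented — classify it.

Escape tone.

Approach: by step. Departure: by leap. Metric position: weak.
Step in, leap out, from a weak position — an escape tone (échappée). (It is the mirror image of the appoggiatura, which leaps in and steps out on a strong beat.)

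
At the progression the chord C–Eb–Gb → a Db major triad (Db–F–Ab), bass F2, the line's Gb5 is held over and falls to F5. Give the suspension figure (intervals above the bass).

9–8 suspension.

At the second chord the bass is F2. The suspended Gb5 lies a ninth above the bass; after resolving down by step to F5, the interval above the bass becomes an octave.
Suspension figures are named by those two intervals: 9–8.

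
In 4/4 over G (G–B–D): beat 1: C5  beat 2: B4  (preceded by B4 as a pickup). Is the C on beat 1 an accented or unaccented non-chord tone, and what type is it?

The harmony at that moment is G major triad (G, B, D); C5 is not a chord tone.
It is approached by step up from B4 and left by step down to B4.
Step away and step back to the same note — a neighbor tone (upper neighbor).
It falls on the downbeat, so it is accented.

Accented neighbor tone.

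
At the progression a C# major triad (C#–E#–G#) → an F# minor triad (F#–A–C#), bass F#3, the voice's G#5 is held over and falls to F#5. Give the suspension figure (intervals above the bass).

At the second chord the bass is F#3. The suspended G#5 lies a ninth above the bass; after resolving down by step to F#5, the interval above the bass becomes an octave.
Suspension figures are named by those two intervals: 9–8.

9–8 suspension.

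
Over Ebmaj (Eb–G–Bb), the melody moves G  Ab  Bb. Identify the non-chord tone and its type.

Ab is a passing tone.

The harmony at that moment is Eb major triad (Eb, G, Bb); Ab is not a chord tone.
It is approached by step up from G and left by step up to Bb.
Step in, step out in the same direction — a passing tone.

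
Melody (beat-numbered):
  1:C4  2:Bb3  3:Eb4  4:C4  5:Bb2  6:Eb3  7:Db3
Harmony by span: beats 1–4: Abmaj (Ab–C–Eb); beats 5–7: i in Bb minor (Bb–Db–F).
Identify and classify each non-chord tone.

Bb3 (beat 2) — escape tone; Eb3 (beat 6) — appoggiatura.

The harmony at that moment is Ab major triad (Ab, C, Eb); Bb3 is not a chord tone.
It is approached by step down from C4 and left by leap up to Eb4.
Step in, leap out — an escape tone.
The harmony at that moment is Bb minor triad (Bb, Db, F); Eb3 is not a chord tone.
It is approached by leap up from Bb2 and left by step down to Db3.
Leap in, step out — an appoggiatura.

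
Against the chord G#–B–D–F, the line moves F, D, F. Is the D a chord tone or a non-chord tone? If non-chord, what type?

Chord tone (the fifth of G# diminished seventh chord).

G# diminished seventh chord contains G#, B, D, F; D is the fifth, so it is a chord tone.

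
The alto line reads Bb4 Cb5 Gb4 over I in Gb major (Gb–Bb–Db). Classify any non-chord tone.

Cb5 is an escape tone.

The harmony at that moment is Gb major triad (Gb, Bb, Db); Cb5 is not a chord tone.
It is approached by step up from Bb4 and left by leap down to Gb4.
Step in, leap out — an escape tone.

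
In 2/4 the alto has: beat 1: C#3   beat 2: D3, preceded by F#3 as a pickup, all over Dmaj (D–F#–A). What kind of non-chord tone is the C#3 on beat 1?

The harmony at that moment is D major triad (D, F#, A); C#3 is not a chord tone.
It is approached by leap down from F#3 and left by step up to D3.
Leap in, step out, metrically accented — an appoggiatura.

Appoggiatura.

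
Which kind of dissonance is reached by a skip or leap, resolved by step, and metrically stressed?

Appoggiatura.

Approach: by leap. Departure: by step. Metric position: strong.
Leap in, step out, in a metrically strong position — an appoggiatura. (It is the mirror image of the escape tone, which steps in and leaps out from a weak position.)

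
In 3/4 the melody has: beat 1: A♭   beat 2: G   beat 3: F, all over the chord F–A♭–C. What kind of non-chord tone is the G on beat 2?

Passing tone.

The harmony at that moment is F minor triad (F, A♭, C); G is not a chord tone.
It is approached by step down from A♭ and left by step down to F.
Step in, step out in the same direction — a passing tone.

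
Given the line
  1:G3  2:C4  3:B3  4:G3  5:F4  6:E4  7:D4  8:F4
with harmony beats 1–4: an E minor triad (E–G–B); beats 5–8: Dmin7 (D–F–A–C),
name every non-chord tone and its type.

C4 (beat 2) — appoggiatura; E4 (beat 6) — passing tone.

The harmony at that moment is E minor triad (E, G, B); C4 is not a chord tone.
It is approached by leap up from G3 and left by step down to B3.
Leap in, step out — an appoggiatura.
The harmony at that moment is D minor seventh chord (D, F, A, C); E4 is not a chord tone.
It is approached by step down from F4 and left by step down to D4.
Step in, step out in the same direction — a passing tone.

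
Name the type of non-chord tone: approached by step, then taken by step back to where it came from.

Approach: by step. Departure: by step in the opposite direction, back to the starting pitch.
Stepwise on both sides but reversing to return to the same chord tone — a neighbor tone. (Had it continued onward in the same direction it would be a passing tone instead.)

Neighbor tone.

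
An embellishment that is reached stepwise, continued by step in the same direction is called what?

Passing tone.

Approach: by step. Departure: by step, continuing in the same direction.
Stepwise on both sides with no change of direction means the note fills in the space between two different chord tones — a passing tone. (Had it turned back to its starting note it would be a neighbor tone instead.)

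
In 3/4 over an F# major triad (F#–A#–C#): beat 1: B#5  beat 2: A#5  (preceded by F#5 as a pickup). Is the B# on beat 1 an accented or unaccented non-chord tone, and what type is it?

Accented appoggiatura.

The harmony at that moment is F# major triad (F#, A#, C#); B#5 is not a chord tone.
It is approached by leap up from F#5 and left by step down to A#5.
Leap in, step out — an appoggiatura.
It falls on the downbeat, so it is accented.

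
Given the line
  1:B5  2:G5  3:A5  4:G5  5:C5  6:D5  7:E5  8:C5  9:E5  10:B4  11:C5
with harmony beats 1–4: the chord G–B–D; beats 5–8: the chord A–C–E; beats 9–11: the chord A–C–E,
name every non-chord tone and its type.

The harmony at that moment is G major triad (G, B, D); A5 is not a chord tone.
It is approached by step up from G5 and left by step down to G5.
Step away and step back to the same note — a neighbor tone (upper neighbor).
The harmony at that moment is A minor triad (A, C, E); D5 is not a chord tone.
It is approached by step up from C5 and left by step up to E5.
Step in, step out in the same direction — a passing tone.
The harmony at that moment is A minor triad (A, C, E); B4 is not a chord tone.
It is approached by leap down from E5 and left by step up to C5.
Leap in, step out — an appoggiatura.

A5 (beat 3) — neighbor tone; D5 (beat 6) — passing tone; B4 (beat 10) — appoggiatura.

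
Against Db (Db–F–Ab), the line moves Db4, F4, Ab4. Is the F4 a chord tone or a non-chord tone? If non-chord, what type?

Chord tone (the third of Db major triad).

Db major triad contains Db, F, Ab; F is the third, so it is a chord tone.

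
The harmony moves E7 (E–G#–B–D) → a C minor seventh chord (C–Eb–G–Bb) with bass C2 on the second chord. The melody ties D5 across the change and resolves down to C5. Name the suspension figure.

At the second chord the bass is C2. The suspended D5 lies a ninth above the bass; after resolving down by step to C5, the interval above the bass becomes an octave.
Suspension figures are named by those two intervals: 9–8.

9–8 suspension.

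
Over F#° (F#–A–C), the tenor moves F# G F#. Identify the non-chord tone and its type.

G is a neighbor tone.

The harmony at that moment is F# diminished triad (F#, A, C); G is not a chord tone.
It is approached by step up from F# and left by step down to F#.
Step away and step back to the same note — a neighbor tone (upper neighbor).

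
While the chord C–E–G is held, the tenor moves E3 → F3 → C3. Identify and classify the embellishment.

F3 is an escape tone.

The harmony at that moment is C major triad (C, E, G); F3 is not a chord tone.
It is approached by step up from E3 and left by leap down to C3.
Step in, leap out — an escape tone.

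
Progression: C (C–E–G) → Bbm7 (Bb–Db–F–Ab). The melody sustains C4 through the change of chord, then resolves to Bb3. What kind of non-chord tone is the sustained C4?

The harmony at that moment is Bb minor seventh chord (Bb, Db, F, Ab); C4 is not a chord tone.
It is held over (the same pitch as the preceding C4) and left by step down to Bb3.
Held over from the previous chord and resolving down by step — a suspension.

C4 is a suspension.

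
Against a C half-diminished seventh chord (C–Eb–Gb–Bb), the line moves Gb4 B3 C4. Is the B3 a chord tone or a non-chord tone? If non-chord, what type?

Non-chord tone — an appoggiatura.

The harmony at that moment is C half-diminished seventh chord (C, Eb, Gb, Bb); B3 is not a chord tone.
It is approached by leap down from Gb4 and left by step up to C4.
Leap in, step out — an appoggiatura.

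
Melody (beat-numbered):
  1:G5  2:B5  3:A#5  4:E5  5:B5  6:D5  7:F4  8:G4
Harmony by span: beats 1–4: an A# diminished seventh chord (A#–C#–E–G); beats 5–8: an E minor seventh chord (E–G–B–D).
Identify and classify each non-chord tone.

B5 (beat 2) — appoggiatura; F4 (beat 7) — appoggiatura.

The harmony at that moment is A# diminished seventh chord (A#, C#, E, G); B5 is not a chord tone.
It is approached by leap up from G5 and left by step down to A#5.
Leap in, step out — an appoggiatura.
The harmony at that moment is E minor seventh chord (E, G, B, D); F4 is not a chord tone.
It is approached by leap down from D5 and left by step up to G4.
Leap in, step out — an appoggiatura.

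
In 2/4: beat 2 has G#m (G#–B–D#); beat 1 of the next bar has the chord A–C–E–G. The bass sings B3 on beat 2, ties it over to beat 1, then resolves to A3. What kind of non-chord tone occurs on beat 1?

Suspension.

The harmony at that moment is A minor seventh chord (A, C, E, G); B3 is not a chord tone.
It is held over (the same pitch as the preceding B3) and left by step down to A3.
Held over from the previous chord and resolving down by step — a suspension.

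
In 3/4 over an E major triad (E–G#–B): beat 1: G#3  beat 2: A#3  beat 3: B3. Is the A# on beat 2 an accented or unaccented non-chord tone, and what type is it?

The harmony at that moment is E major triad (E, G#, B); A#3 is not a chord tone.
It is approached by step up from G#3 and left by step up to B3.
Step in, step out in the same direction — a passing tone.
It falls on a weak beat, so it is unaccented.

Unaccented passing tone.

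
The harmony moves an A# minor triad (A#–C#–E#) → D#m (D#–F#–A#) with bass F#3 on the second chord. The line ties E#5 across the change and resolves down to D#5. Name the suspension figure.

7–6 suspension.

At the second chord the bass is F#3. The suspended E#5 lies a seventh above the bass; after resolving down by step to D#5, the interval above the bass becomes a sixth.
Suspension figures are named by those two intervals: 7–6.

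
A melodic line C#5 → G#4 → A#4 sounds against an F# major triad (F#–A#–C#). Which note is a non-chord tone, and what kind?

The harmony at that moment is F# major triad (F#, A#, C#); G#4 is not a chord tone.
It is approached by leap down from C#5 and left by step up to A#4.
Leap in, step out — an appoggiatura.

G#4 is an appoggiatura.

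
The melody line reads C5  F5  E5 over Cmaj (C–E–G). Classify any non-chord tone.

The harmony at that moment is C major triad (C, E, G); F5 is not a chord tone.
It is approached by leap up from C5 and left by step down to E5.
Leap in, step out — an appoggiatura.

F5 is an appoggiatura.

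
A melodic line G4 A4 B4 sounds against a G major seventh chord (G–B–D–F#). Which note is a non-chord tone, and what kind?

The harmony at that moment is G major seventh chord (G, B, D, F#); A4 is not a chord tone.
It is approached by step up from G4 and left by step up to B4.
Step in, step out in the same direction — a passing tone.

A4 is a passing tone.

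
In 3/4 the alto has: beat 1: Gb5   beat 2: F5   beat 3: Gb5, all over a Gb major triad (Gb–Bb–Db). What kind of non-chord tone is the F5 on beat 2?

The harmony at that moment is Gb major triad (Gb, Bb, Db); F5 is not a chord tone.
It is approached by step down from Gb5 and left by step up to Gb5.
Step away and step back to the same note — a neighbor tone (lower neighbor).

Lower neighbor tone.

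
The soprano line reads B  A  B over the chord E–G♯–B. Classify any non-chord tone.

The harmony at that moment is E major triad (E, G♯, B); A is not a chord tone.
It is approached by step down from B and left by step up to B.
Step away and step back to the same note — a neighbor tone (lower neighbor).

A is a neighbor tone.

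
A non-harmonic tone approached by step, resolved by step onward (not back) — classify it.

Approach: by step. Departure: by step, continuing in the same direction.
Stepwise on both sides with no change of direction means the note fills in the space between two different chord tones — a passing tone. (Had it turned back to its starting note it would be a neighbor tone instead.)

Passing tone.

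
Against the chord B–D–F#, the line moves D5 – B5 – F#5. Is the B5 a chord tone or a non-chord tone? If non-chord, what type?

B minor triad contains B, D, F#; B is the root, so it is a chord tone.

Chord tone (the root of B minor triad).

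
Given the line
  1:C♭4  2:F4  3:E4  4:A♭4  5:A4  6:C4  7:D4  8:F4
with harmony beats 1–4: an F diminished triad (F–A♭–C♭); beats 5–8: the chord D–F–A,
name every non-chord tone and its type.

E4 (beat 3) — escape tone; C4 (beat 6) — appoggiatura.

The harmony at that moment is F diminished triad (F, A♭, C♭); E4 is not a chord tone.
It is approached by step down from F4 and left by leap up to A♭4.
Step in, leap out — an escape tone.
The harmony at that moment is D minor triad (D, F, A); C4 is not a chord tone.
It is approached by leap down from A4 and left by step up to D4.
Leap in, step out — an appoggiatura.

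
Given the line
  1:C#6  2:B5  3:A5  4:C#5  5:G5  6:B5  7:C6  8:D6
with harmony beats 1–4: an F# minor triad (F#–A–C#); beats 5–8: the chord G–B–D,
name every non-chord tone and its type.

B5 (beat 2) — passing tone; C6 (beat 7) — passing tone.

The harmony at that moment is F# minor triad (F#, A, C#); B5 is not a chord tone.
It is approached by step down from C#6 and left by step down to A5.
Step in, step out in the same direction — a passing tone.
The harmony at that moment is G major triad (G, B, D); C6 is not a chord tone.
It is approached by step up from B5 and left by step up to D6.
Step in, step out in the same direction — a passing tone.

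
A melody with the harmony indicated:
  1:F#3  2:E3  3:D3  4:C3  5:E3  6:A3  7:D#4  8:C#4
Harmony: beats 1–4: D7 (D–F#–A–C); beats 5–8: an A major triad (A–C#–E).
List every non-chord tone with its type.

E3 (beat 2) — passing tone; D#4 (beat 7) — appoggiatura.

The harmony at that moment is D dominant seventh chord (D, F#, A, C); E3 is not a chord tone.
It is approached by step down from F#3 and left by step down to D3.
Step in, step out in the same direction — a passing tone.
The harmony at that moment is A major triad (A, C#, E); D#4 is not a chord tone.
It is approached by leap up from A3 and left by step down to C#4.
Leap in, step out — an appoggiatura.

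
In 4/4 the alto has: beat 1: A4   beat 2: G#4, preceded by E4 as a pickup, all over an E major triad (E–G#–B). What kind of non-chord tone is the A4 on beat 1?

The harmony at that moment is E major triad (E, G#, B); A4 is not a chord tone.
It is approached by leap up from E4 and left by step down to G#4.
Leap in, step out, metrically accented — an appoggiatura.

Appoggiatura.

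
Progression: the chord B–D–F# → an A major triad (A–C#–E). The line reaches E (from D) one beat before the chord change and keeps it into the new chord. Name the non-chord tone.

The harmony at that moment is B minor triad (B, D, F#); E is not a chord tone.
It is approached by step up from D and then sustained as the same pitch into the next harmony.
Arriving early and becoming a chord tone when the harmony changes — an anticipation.

E is an anticipation.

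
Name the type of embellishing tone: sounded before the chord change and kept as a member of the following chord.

Approach: ahead of the chord change (typically by step), so it is dissonant against the current harmony. Departure: none — the same pitch is restated or held and is a chord tone of the new harmony.
Dissonant first, consonant once the harmony catches up: the note simply arrives early — an anticipation. (The reverse timing, consonant first and dissonant after the change, would be a suspension or retardation.)

Anticipation.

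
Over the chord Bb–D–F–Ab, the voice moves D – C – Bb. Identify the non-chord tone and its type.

C is a passing tone.

The harmony at that moment is Bb dominant seventh chord (Bb, D, F, Ab); C is not a chord tone.
It is approached by step down from D and left by step down to Bb.
Step in, step out in the same direction — a passing tone.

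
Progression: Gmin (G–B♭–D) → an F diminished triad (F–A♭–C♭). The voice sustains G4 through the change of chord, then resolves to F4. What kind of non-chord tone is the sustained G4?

The harmony at that moment is F diminished triad (F, A♭, C♭); G4 is not a chord tone.
It is held over (the same pitch as the preceding G4) and left by step down to F4.
Held over from the previous chord and resolving down by step — a suspension.

G4 is a suspension.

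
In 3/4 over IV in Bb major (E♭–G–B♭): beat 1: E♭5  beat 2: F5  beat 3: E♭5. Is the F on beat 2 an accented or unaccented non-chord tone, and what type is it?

The harmony at that moment is E♭ major triad (E♭, G, B♭); F5 is not a chord tone.
It is approached by step up from E♭5 and left by step down to E♭5.
Step away and step back to the same note — a neighbor tone (upper neighbor).
It falls on a weak beat, so it is unaccented.

Unaccented neighbor tone.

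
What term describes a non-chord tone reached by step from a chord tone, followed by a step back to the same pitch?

Approach: by step. Departure: by step in the opposite direction, back to the starting pitch.
Stepwise on both sides but reversing to return to the same chord tone — a neighbor tone. (Had it continued onward in the same direction it would be a passing tone instead.)

Neighbor tone.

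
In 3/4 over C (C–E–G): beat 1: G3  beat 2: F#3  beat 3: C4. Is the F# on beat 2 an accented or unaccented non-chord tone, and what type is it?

Unaccented escape tone.

The harmony at that moment is C major triad (C, E, G); F#3 is not a chord tone.
It is approached by step down from G3 and left by leap up to C4.
Step in, leap out — an escape tone.
It falls on a weak beat, so it is unaccented.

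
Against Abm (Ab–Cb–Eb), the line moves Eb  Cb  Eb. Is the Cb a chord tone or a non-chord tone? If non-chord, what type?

Chord tone (the third of Ab minor triad).

Ab minor triad contains Ab, Cb, Eb; Cb is the third, so it is a chord tone.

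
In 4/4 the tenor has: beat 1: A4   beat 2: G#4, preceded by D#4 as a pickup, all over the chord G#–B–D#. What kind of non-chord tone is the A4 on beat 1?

Appoggiatura.

The harmony at that moment is G# minor triad (G#, B, D#); A4 is not a chord tone.
It is approached by leap up from D#4 and left by step down to G#4.
Leap in, step out, metrically accented — an appoggiatura.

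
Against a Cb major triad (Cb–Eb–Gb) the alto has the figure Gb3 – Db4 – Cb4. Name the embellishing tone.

The harmony at that moment is Cb major triad (Cb, Eb, Gb); Db4 is not a chord tone.
It is approached by leap up from Gb3 and left by step down to Cb4.
Leap in, step out — an appoggiatura.

Db4 is an appoggiatura.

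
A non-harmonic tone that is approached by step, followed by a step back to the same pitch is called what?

Neighbor tone.

Approach: by step. Departure: by step in the opposite direction, back to the starting pitch.
Stepwise on both sides but reversing to return to the same chord tone — a neighbor tone. (Had it continued onward in the same direction it would be a passing tone instead.)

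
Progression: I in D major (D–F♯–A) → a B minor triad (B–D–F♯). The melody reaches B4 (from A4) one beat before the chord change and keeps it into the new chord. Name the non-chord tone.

B4 is an anticipation.

The harmony at that moment is D major triad (D, F♯, A); B4 is not a chord tone.
It is approached by step up from A4 and then sustained as the same pitch into the next harmony.
Arriving early and becoming a chord tone when the harmony changes — an anticipation.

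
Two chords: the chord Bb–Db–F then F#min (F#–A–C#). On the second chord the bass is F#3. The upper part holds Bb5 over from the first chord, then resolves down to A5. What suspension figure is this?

4–3 suspension.

At the second chord the bass is F#3. The suspended Bb5 lies a fourth above the bass; after resolving down by step to A5, the interval above the bass becomes a third.
Suspension figures are named by those two intervals: 4–3.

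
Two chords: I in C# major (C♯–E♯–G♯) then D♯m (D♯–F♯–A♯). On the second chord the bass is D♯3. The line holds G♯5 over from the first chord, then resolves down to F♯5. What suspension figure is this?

At the second chord the bass is D♯3. The suspended G♯5 lies a fourth above the bass; after resolving down by step to F♯5, the interval above the bass becomes a third.
Suspension figures are named by those two intervals: 4–3.

4–3 suspension.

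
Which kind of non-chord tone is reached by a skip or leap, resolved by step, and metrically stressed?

Approach: by leap. Departure: by step. Metric position: strong.
Leap in, step out, in a metrically strong position — an appoggiatura. (It is the mirror image of the escape tone, which steps in and leaps out from a weak position.)

Appoggiatura.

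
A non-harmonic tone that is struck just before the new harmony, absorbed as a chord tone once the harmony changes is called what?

Anticipation.

Approach: ahead of the chord change (typically by step), so it is dissonant against the current harmony. Departure: none — the same pitch is restated or held and is a chord tone of the new harmony.
Dissonant first, consonant once the harmony catches up: the note simply arrives early — an anticipation. (The reverse timing, consonant first and dissonant after the change, would be a suspension or retardation.)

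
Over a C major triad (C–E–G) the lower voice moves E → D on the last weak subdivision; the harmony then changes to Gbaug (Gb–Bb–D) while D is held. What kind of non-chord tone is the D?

D is an anticipation.

The harmony at that moment is C major triad (C, E, G); D is not a chord tone.
It is approached by step down from E and then sustained as the same pitch into the next harmony.
Arriving early and becoming a chord tone when the harmony changes — an anticipation.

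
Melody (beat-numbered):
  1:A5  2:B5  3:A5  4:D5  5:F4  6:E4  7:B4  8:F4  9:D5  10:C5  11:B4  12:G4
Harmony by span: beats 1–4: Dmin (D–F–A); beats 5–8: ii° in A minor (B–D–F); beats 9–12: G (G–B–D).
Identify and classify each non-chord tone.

B5 (beat 2) — neighbor tone; E4 (beat 6) — escape tone; C5 (beat 10) — passing tone.

The harmony at that moment is D minor triad (D, F, A); B5 is not a chord tone.
It is approached by step up from A5 and left by step down to A5.
Step away and step back to the same note — a neighbor tone (upper neighbor).
The harmony at that moment is B diminished triad (B, D, F); E4 is not a chord tone.
It is approached by step down from F4 and left by leap up to B4.
Step in, leap out — an escape tone.
The harmony at that moment is G major triad (G, B, D); C5 is not a chord tone.
It is approached by step down from D5 and left by step down to B4.
Step in, step out in the same direction — a passing tone.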